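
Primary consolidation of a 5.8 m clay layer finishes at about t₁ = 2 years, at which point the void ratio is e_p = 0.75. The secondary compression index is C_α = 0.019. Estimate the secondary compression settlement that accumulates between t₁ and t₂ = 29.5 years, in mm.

S_s ≈ 73.6 mm

Secondary compression: S_s = C_α·H/(1+e_p)·log₁₀(t₂/t₁)
S_s = 0.019×5.8/(1+0.75)×log₁₀(29.5/2)
    = 0.06297 × 1.169 = 0.0736 m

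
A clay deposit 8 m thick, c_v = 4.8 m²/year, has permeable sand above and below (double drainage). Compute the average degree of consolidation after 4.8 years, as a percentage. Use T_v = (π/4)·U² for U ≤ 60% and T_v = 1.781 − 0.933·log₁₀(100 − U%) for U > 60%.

Drainage path length: H_d = H/2 = 4 m (double drainage).
T_v = c_v·t/H_d² = 4.8×4.8/4² = 1.44.
T_v = 1.44 corresponds to the U > 60% branch:
U = 1 − 10^((1.781 − T_v)/0.933)/100 = 0.9768

U ≈ 97.7 %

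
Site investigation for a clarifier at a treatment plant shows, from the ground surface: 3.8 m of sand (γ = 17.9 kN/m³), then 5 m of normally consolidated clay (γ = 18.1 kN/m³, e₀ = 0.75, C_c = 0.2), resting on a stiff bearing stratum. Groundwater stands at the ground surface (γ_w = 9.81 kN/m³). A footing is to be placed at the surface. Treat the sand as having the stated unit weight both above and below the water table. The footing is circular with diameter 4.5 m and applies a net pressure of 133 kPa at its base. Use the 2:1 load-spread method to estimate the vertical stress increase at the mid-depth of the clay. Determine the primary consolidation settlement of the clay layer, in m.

S_c ≈ 0.092 m

Mid-depth of clay below the ground surface: z = 3.8 + 5/2 = 6.3 m.
Total vertical stress at mid-clay: σ_v = 17.9×3.8 + 18.1×2.5 = 113.27 kPa.
Pore pressure: u = 9.81×(6.3 − 0) = 61.803 kPa.
Initial effective stress: σ'_0 = σ_v − u = 113.27 − 61.803 = 51.467 kPa.
Stress increase at mid-clay by the 2:1 spreading method:
Δσ ≈ qD²/(D+z)² = 133×4.5²/(4.5+6.3)² = 23.09 kPa
Final effective stress: σ'_f = σ'_0 + Δσ = 51.467 + 23.09 = 74.557 kPa.
Normally consolidated clay, so the full stress increment lies on the virgin compression line:
S_c = C_c·H/(1+e₀)·log₁₀(σ'_f/σ'_0) = 0.2×5/(1+0.75)×log₁₀(74.557/51.467)
    = 0.57143 × 0.16096 = 0.09198 m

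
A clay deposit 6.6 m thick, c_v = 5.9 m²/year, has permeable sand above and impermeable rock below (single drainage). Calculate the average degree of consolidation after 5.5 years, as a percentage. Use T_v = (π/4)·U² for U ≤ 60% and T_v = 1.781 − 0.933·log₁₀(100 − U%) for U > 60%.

U ≈ 87.1 %

Drainage path length: H_d = H = 6.6 m (single drainage).
T_v = c_v·t/H_d² = 5.9×5.5/6.6² = 0.74495.
T_v = 0.74495 corresponds to the U > 60% branch:
U = 1 − 10^((1.781 − T_v)/0.933)/100 = 0.871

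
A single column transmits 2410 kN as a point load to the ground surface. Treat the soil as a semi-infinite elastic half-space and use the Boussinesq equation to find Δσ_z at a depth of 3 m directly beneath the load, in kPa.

Boussinesq vertical stress below a point load on an elastic half-space:
Δσ_z = 3P/(2πz²) · [1 + (r/z)²]^(−5/2)
r/z = 0/3 = 0; [1+(r/z)²]^(−5/2) = 1.
Δσ_z = 3×2410/(2π×3²) × 1 = 127.85 × 1 = 127.8 kPa

Δσ_z ≈ 128 kPa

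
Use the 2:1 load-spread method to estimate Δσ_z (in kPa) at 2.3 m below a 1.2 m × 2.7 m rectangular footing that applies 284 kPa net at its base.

By the 2:1 method the load spreads at 1 horizontal : 2 vertical, so at depth z the loaded area has grown by z in each plan dimension:
Δσ = qBL/((B+z)(L+z)) = 284×1.2×2.7/((1.2+2.3)(2.7+2.3)) = 52.581 kPa

Δσ_z ≈ 52.6 kPa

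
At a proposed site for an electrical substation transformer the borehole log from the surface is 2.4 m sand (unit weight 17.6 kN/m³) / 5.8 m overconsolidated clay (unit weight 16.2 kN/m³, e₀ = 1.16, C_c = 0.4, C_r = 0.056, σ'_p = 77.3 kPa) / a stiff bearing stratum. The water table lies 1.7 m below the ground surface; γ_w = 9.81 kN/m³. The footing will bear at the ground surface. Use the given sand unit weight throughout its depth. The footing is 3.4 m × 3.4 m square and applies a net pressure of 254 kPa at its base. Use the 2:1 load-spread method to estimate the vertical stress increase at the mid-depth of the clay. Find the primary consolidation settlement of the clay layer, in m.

S_c ≈ 0.108 m

Mid-depth of clay below the ground surface: z = 2.4 + 5.8/2 = 5.3 m.
Total vertical stress at mid-clay: σ_v = 17.6×2.4 + 16.2×2.9 = 89.22 kPa.
Pore pressure: u = 9.81×(5.3 − 1.7) = 35.316 kPa.
Initial effective stress: σ'_0 = σ_v − u = 89.22 − 35.316 = 53.904 kPa.
Stress increase at mid-clay by the 2:1 spreading method:
Δσ = qBL/((B+z)(L+z)) = 254×3.4×3.4/((3.4+5.3)(3.4+5.3)) = 38.793 kPa
Final effective stress: σ'_f = 53.904 + 38.793 = 92.697 kPa.
σ'_f = 92.697 > σ'_p = 77.3 kPa, so the stress path crosses the preconsolidation pressure — recompression up to σ'_p, then virgin compression beyond:
S_c = H/(1+e₀)·[C_r·log₁₀(σ'_p/σ'_0) + C_c·log₁₀(σ'_f/σ'_p)]
    = 5.8/2.16 × [0.056×log₁₀(77.3/53.904) + 0.4×log₁₀(92.697/77.3)]
    = 2.6852 × [0.0087673 + 0.031554] = 0.1083 m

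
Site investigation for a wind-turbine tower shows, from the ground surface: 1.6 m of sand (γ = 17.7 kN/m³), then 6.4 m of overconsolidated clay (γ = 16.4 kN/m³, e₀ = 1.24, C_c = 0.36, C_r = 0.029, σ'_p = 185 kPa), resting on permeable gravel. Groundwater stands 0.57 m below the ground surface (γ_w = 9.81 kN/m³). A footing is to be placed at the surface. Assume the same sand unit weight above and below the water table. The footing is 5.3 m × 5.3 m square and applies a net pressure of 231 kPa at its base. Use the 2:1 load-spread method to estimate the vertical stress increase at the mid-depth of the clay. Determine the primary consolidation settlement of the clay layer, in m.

S_c ≈ 0.0346 m

Mid-depth of clay below the ground surface: z = 1.6 + 6.4/2 = 4.8 m.
Total vertical stress at mid-clay: σ_v = 17.7×1.6 + 16.4×3.2 = 80.8 kPa.
Pore pressure: u = 9.81×(4.8 − 0.57) = 41.496 kPa.
Initial effective stress: σ'_0 = σ_v − u = 80.8 − 41.496 = 39.304 kPa.
Stress increase at mid-clay by the 2:1 spreading method:
Δσ = qBL/((B+z)(L+z)) = 231×5.3×5.3/((5.3+4.8)(5.3+4.8)) = 63.609 kPa
Final effective stress: σ'_f = 39.304 + 63.609 = 102.91 kPa.
σ'_f = 102.91 ≤ σ'_p = 185 kPa, so the clay remains overconsolidated and only the recompression index applies:
S_c = C_r·H/(1+e₀)·log₁₀(σ'_f/σ'_0) = 0.029×6.4/2.24×log₁₀(102.91/39.304)
    = 0.082856 × 0.41802 = 0.03464 m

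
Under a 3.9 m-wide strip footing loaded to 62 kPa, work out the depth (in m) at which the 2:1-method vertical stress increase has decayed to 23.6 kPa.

2:1 spreading — at depth z the loaded area has grown by z in each plan dimension:
qB/(B+z) = Δσ_z ⇒ z = qB/Δσ_z − B = 62×3.9/23.6 − 3.9 = 6.346 m

z ≈ 6.35 m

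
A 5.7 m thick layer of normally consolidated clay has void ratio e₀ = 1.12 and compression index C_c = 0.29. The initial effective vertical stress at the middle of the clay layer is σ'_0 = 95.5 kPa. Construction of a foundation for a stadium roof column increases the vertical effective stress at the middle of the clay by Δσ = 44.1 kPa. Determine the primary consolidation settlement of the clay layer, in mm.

Final effective stress: σ'_f = σ'_0 + Δσ = 95.5 + 44.1 = 139.6 kPa.
Normally consolidated clay, so the full stress increment lies on the virgin compression line:
S_c = C_c·H/(1+e₀)·log₁₀(σ'_f/σ'_0) = 0.29×5.7/(1+1.12)×log₁₀(139.6/95.5)
    = 0.77972 × 0.16488 = 0.1286 m

S_c ≈ 129 mm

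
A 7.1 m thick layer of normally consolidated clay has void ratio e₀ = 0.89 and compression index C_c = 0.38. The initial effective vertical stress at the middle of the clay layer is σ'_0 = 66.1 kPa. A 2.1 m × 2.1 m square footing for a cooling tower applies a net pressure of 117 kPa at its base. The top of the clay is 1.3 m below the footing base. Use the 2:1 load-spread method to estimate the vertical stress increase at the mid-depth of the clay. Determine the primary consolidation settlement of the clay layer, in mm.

S_c ≈ 92.9 mm

Mid-depth of clay below the footing base: z = 1.3 + 7.1/2 = 4.85 m.
Stress increase at mid-clay by the 2:1 spreading method:
Δσ = qBL/((B+z)(L+z)) = 117×2.1×2.1/((2.1+4.85)(2.1+4.85)) = 10.682 kPa
Final effective stress: σ'_f = σ'_0 + Δσ = 66.1 + 10.682 = 76.782 kPa.
Normally consolidated clay, so the full stress increment lies on the virgin compression line:
S_c = C_c·H/(1+e₀)·log₁₀(σ'_f/σ'_0) = 0.38×7.1/(1+0.89)×log₁₀(76.782/66.1)
    = 1.4275 × 0.065058 = 0.09287 m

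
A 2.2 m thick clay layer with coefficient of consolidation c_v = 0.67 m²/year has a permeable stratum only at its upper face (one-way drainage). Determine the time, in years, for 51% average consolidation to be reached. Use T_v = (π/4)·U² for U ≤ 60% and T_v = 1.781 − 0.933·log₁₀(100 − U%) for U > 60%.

t ≈ 1.48 years

Drainage path length: H_d = H = 2.2 m (single drainage).
U ≤ 60%: T_v = (π/4)·U² = (π/4)×0.51² = 0.20428.
t = T_v·H_d²/c_v = 0.20428×2.2²/0.67 = 1.476 years.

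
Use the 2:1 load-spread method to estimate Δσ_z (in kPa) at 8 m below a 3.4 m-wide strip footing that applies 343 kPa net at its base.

By the 2:1 method the load spreads at 1 horizontal : 2 vertical, so at depth z the loaded area has grown by z in each plan dimension:
Δσ = qB/(B+z) = 343×3.4/(3.4+8) = 102.3 kPa

Δσ_z ≈ 102 kPa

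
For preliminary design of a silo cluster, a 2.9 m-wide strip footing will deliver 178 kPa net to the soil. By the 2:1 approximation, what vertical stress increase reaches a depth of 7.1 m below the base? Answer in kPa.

By the 2:1 method the load spreads at 1 horizontal : 2 vertical, so at depth z the loaded area has grown by z in each plan dimension:
Δσ = qB/(B+z) = 178×2.9/(2.9+7.1) = 51.62 kPa

Δσ_z ≈ 51.6 kPa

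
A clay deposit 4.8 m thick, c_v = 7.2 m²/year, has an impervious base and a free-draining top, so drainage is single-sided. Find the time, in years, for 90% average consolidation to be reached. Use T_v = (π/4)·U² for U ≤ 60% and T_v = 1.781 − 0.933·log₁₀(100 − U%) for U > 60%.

t ≈ 2.71 years

Drainage path length: H_d = H = 4.8 m (single drainage).
U > 60%: T_v = 1.781 − 0.933·log₁₀(100 − 90) = 0.848.
t = T_v·H_d²/c_v = 0.848×4.8²/7.2 = 2.714 years.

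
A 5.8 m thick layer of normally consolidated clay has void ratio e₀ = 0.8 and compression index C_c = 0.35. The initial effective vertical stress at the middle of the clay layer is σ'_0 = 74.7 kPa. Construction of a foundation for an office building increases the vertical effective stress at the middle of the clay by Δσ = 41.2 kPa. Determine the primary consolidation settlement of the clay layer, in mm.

Final effective stress: σ'_f = σ'_0 + Δσ = 74.7 + 41.2 = 115.9 kPa.
Normally consolidated clay, so the full stress increment lies on the virgin compression line:
S_c = C_c·H/(1+e₀)·log₁₀(σ'_f/σ'_0) = 0.35×5.8/(1+0.8)×log₁₀(115.9/74.7)
    = 1.1278 × 0.19076 = 0.2151 m

S_c ≈ 215 mm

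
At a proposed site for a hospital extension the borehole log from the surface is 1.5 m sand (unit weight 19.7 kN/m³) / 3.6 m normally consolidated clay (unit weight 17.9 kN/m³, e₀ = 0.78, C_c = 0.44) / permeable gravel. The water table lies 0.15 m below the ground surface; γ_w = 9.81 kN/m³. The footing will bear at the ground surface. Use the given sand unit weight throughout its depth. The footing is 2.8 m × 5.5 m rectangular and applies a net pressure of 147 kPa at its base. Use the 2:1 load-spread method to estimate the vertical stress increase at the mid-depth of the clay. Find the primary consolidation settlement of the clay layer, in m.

S_c ≈ 0.333 m

Mid-depth of clay below the ground surface: z = 1.5 + 3.6/2 = 3.3 m.
Total vertical stress at mid-clay: σ_v = 19.7×1.5 + 17.9×1.8 = 61.77 kPa.
Pore pressure: u = 9.81×(3.3 − 0.15) = 30.902 kPa.
Initial effective stress: σ'_0 = σ_v − u = 61.77 − 30.902 = 30.868 kPa.
Stress increase at mid-clay by the 2:1 spreading method:
Δσ = qBL/((B+z)(L+z)) = 147×2.8×5.5/((2.8+3.3)(5.5+3.3)) = 42.172 kPa
Final effective stress: σ'_f = σ'_0 + Δσ = 30.868 + 42.172 = 73.04 kPa.
Normally consolidated clay, so the full stress increment lies on the virgin compression line:
S_c = C_c·H/(1+e₀)·log₁₀(σ'_f/σ'_0) = 0.44×3.6/(1+0.78)×log₁₀(73.04/30.868)
    = 0.88989 × 0.37405 = 0.3329 m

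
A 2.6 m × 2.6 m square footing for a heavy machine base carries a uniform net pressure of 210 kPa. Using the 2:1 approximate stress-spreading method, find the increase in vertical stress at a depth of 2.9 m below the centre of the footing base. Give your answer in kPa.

Δσ_z ≈ 46.9 kPa

By the 2:1 method the load spreads at 1 horizontal : 2 vertical, so at depth z the loaded area has grown by z in each plan dimension:
Δσ = qBL/((B+z)(L+z)) = 210×2.6×2.6/((2.6+2.9)(2.6+2.9)) = 46.929 kPa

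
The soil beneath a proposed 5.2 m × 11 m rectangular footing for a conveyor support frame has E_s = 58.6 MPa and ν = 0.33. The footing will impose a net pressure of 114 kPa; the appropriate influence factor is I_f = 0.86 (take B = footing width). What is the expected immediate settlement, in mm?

Immediate (elastic) settlement: S_e = q·B·(1−ν²)/E_s · I_f.
E_s = 58.6 MPa = 58600 kPa.
S_e = 114 × 5.2 × (1 − 0.33²) / 58600 × 0.86
    = 114 × 5.2 × 0.8911 / 58600 × 0.86
    = 0.007752 m = 7.752 mm

S_e ≈ 7.75 mm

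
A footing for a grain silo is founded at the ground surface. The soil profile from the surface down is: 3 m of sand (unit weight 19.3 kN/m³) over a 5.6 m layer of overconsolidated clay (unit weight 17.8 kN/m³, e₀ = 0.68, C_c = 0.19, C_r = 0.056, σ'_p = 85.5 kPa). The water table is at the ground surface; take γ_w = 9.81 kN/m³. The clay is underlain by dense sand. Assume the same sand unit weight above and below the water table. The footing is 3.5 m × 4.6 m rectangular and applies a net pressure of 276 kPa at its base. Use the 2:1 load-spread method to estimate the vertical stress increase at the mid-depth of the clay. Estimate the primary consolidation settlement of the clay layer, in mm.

S_c ≈ 76.2 mm

Mid-depth of clay below the ground surface: z = 3 + 5.6/2 = 5.8 m.
Total vertical stress at mid-clay: σ_v = 19.3×3 + 17.8×2.8 = 107.74 kPa.
Pore pressure: u = 9.81×(5.8 − 0) = 56.898 kPa.
Initial effective stress: σ'_0 = σ_v − u = 107.74 − 56.898 = 50.842 kPa.
Stress increase at mid-clay by the 2:1 spreading method:
Δσ = qBL/((B+z)(L+z)) = 276×3.5×4.6/((3.5+5.8)(4.6+5.8)) = 45.943 kPa
Final effective stress: σ'_f = 50.842 + 45.943 = 96.785 kPa.
σ'_f = 96.785 > σ'_p = 85.5 kPa, so the stress path crosses the preconsolidation pressure — recompression up to σ'_p, then virgin compression beyond:
S_c = H/(1+e₀)·[C_r·log₁₀(σ'_p/σ'_0) + C_c·log₁₀(σ'_f/σ'_p)]
    = 5.6/1.68 × [0.056×log₁₀(85.5/50.842) + 0.19×log₁₀(96.785/85.5)]
    = 3.3333 × [0.012642 + 0.01023] = 0.07624 m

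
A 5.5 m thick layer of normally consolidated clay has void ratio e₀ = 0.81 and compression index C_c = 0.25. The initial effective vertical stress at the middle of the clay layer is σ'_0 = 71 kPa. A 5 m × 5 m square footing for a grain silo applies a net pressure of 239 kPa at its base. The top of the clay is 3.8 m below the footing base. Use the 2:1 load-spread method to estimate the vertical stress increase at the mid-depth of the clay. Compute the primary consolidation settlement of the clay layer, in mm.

Mid-depth of clay below the footing base: z = 3.8 + 5.5/2 = 6.55 m.
Stress increase at mid-clay by the 2:1 spreading method:
Δσ = qBL/((B+z)(L+z)) = 239×5×5/((5+6.55)(5+6.55)) = 44.789 kPa
Final effective stress: σ'_f = σ'_0 + Δσ = 71 + 44.789 = 115.79 kPa.
Normally consolidated clay, so the full stress increment lies on the virgin compression line:
S_c = C_c·H/(1+e₀)·log₁₀(σ'_f/σ'_0) = 0.25×5.5/(1+0.81)×log₁₀(115.79/71)
    = 0.75967 × 0.21241 = 0.1614 m

S_c ≈ 161 mm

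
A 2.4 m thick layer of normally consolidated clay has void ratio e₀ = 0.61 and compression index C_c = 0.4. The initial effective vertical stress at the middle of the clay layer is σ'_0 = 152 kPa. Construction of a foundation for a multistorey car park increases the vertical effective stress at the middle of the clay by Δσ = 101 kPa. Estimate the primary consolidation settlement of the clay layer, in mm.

S_c ≈ 132 mm

Final effective stress: σ'_f = σ'_0 + Δσ = 152 + 101 = 253 kPa.
Normally consolidated clay, so the full stress increment lies on the virgin compression line:
S_c = C_c·H/(1+e₀)·log₁₀(σ'_f/σ'_0) = 0.4×2.4/(1+0.61)×log₁₀(253/152)
    = 0.59627 × 0.22128 = 0.1319 m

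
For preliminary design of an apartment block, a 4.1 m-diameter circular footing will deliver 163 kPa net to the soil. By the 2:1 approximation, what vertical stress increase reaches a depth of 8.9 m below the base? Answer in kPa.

By the 2:1 method the load spreads at 1 horizontal : 2 vertical, so at depth z the loaded area has grown by z in each plan dimension:
Δσ ≈ qD²/(D+z)² = 163×4.1²/(4.1+8.9)² = 16.213 kPa

Δσ_z ≈ 16.2 kPa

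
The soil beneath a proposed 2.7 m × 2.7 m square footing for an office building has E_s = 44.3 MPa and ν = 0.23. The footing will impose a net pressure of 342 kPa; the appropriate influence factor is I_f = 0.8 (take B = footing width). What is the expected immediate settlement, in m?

S_e ≈ 0.0158 m

Immediate (elastic) settlement: S_e = q·B·(1−ν²)/E_s · I_f.
E_s = 44.3 MPa = 44300 kPa.
S_e = 342 × 2.7 × (1 − 0.23²) / 44300 × 0.8
    = 342 × 2.7 × 0.9471 / 44300 × 0.8
    = 0.01579 m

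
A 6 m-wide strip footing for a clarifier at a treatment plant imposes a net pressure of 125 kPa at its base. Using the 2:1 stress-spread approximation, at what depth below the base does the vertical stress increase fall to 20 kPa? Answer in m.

z ≈ 31.5 m

2:1 spreading — at depth z the loaded area has grown by z in each plan dimension:
qB/(B+z) = Δσ_z ⇒ z = qB/Δσ_z − B = 125×6/20 − 6 = 31.5 m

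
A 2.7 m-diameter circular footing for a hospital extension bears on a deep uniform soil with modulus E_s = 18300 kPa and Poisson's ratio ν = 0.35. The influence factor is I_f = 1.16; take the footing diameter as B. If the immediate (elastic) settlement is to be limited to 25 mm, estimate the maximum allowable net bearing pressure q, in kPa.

q ≈ 166 kPa

S_e = q·B·(1−ν²)/E_s · I_f  ⇒  q = S_e·E_s / (B·(1−ν²)·I_f).
q = 0.025 × 18300 / (2.7 × 0.8775 × 1.16) = 166.5 kPa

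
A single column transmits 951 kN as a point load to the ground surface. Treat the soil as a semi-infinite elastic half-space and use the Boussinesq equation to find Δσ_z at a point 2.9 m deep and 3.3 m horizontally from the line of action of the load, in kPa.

Δσ_z ≈ 6.77 kPa

Boussinesq vertical stress below a point load on an elastic half-space:
Δσ_z = 3P/(2πz²) · [1 + (r/z)²]^(−5/2)
r/z = 3.3/2.9 = 1.1379; [1+(r/z)²]^(−5/2) = 0.12534.
Δσ_z = 3×951/(2π×2.9²) × 0.12534 = 53.992 × 0.12534 = 6.767 kPa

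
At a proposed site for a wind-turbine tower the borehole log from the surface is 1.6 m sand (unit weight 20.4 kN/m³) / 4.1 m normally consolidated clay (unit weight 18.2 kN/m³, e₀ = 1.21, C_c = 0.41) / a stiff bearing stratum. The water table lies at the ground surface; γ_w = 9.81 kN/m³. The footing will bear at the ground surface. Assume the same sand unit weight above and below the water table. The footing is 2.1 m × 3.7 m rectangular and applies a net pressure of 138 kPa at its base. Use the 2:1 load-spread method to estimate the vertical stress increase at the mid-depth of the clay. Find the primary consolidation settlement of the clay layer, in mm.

Mid-depth of clay below the ground surface: z = 1.6 + 4.1/2 = 3.65 m.
Total vertical stress at mid-clay: σ_v = 20.4×1.6 + 18.2×2.05 = 69.95 kPa.
Pore pressure: u = 9.81×(3.65 − 0) = 35.806 kPa.
Initial effective stress: σ'_0 = σ_v − u = 69.95 − 35.806 = 34.144 kPa.
Stress increase at mid-clay by the 2:1 spreading method:
Δσ = qBL/((B+z)(L+z)) = 138×2.1×3.7/((2.1+3.65)(3.7+3.65)) = 25.371 kPa
Final effective stress: σ'_f = σ'_0 + Δσ = 34.144 + 25.371 = 59.515 kPa.
Normally consolidated clay, so the full stress increment lies on the virgin compression line:
S_c = C_c·H/(1+e₀)·log₁₀(σ'_f/σ'_0) = 0.41×4.1/(1+1.21)×log₁₀(59.515/34.144)
    = 0.76063 × 0.24131 = 0.1835 m

S_c ≈ 184 mm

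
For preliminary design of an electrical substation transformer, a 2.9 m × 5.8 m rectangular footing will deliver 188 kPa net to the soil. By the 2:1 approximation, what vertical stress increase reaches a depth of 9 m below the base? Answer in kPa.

By the 2:1 method the load spreads at 1 horizontal : 2 vertical, so at depth z the loaded area has grown by z in each plan dimension:
Δσ = qBL/((B+z)(L+z)) = 188×2.9×5.8/((2.9+9)(5.8+9)) = 17.955 kPa

Δσ_z ≈ 18 kPa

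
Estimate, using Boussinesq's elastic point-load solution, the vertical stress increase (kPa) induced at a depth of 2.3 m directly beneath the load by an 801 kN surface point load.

Boussinesq vertical stress below a point load on an elastic half-space:
Δσ_z = 3P/(2πz²) · [1 + (r/z)²]^(−5/2)
r/z = 0/2.3 = 0; [1+(r/z)²]^(−5/2) = 1.
Δσ_z = 3×801/(2π×2.3²) × 1 = 72.297 × 1 = 72.3 kPa

Δσ_z ≈ 72.3 kPa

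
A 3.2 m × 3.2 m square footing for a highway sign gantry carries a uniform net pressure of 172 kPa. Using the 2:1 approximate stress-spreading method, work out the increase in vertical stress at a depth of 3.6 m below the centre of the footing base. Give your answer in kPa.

Δσ_z ≈ 38.1 kPa

By the 2:1 method the load spreads at 1 horizontal : 2 vertical, so at depth z the loaded area has grown by z in each plan dimension:
Δσ = qBL/((B+z)(L+z)) = 172×3.2×3.2/((3.2+3.6)(3.2+3.6)) = 38.09 kPa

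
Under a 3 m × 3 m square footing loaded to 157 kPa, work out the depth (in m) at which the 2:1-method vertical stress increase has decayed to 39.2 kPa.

z ≈ 3 m

2:1 spreading — at depth z the loaded area has grown by z in each plan dimension:
qB²/(B+z)² = Δσ_z ⇒ z = B(√(q/Δσ_z) − 1) = 3×(√(157/39.2) − 1) = 3.004 m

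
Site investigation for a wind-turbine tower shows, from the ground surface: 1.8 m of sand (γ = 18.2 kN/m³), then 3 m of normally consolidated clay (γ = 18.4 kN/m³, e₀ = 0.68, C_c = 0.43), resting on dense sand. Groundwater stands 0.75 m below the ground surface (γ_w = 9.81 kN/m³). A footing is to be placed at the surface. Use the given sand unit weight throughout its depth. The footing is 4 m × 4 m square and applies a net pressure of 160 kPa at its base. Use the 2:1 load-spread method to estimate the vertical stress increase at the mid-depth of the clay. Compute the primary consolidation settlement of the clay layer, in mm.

S_c ≈ 286 mm

Mid-depth of clay below the ground surface: z = 1.8 + 3/2 = 3.3 m.
Total vertical stress at mid-clay: σ_v = 18.2×1.8 + 18.4×1.5 = 60.36 kPa.
Pore pressure: u = 9.81×(3.3 − 0.75) = 25.015 kPa.
Initial effective stress: σ'_0 = σ_v − u = 60.36 − 25.015 = 35.345 kPa.
Stress increase at mid-clay by the 2:1 spreading method:
Δσ = qBL/((B+z)(L+z)) = 160×4×4/((4+3.3)(4+3.3)) = 48.039 kPa
Final effective stress: σ'_f = σ'_0 + Δσ = 35.345 + 48.039 = 83.384 kPa.
Normally consolidated clay, so the full stress increment lies on the virgin compression line:
S_c = C_c·H/(1+e₀)·log₁₀(σ'_f/σ'_0) = 0.43×3/(1+0.68)×log₁₀(83.384/35.345)
    = 0.76786 × 0.37275 = 0.2862 m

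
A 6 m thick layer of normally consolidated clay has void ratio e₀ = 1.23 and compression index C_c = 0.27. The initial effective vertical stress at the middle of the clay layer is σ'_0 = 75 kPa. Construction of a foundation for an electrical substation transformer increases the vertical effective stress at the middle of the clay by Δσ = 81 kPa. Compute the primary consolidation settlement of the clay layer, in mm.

Final effective stress: σ'_f = σ'_0 + Δσ = 75 + 81 = 156 kPa.
Normally consolidated clay, so the full stress increment lies on the virgin compression line:
S_c = C_c·H/(1+e₀)·log₁₀(σ'_f/σ'_0) = 0.27×6/(1+1.23)×log₁₀(156/75)
    = 0.72646 × 0.31806 = 0.2311 m

S_c ≈ 231 mm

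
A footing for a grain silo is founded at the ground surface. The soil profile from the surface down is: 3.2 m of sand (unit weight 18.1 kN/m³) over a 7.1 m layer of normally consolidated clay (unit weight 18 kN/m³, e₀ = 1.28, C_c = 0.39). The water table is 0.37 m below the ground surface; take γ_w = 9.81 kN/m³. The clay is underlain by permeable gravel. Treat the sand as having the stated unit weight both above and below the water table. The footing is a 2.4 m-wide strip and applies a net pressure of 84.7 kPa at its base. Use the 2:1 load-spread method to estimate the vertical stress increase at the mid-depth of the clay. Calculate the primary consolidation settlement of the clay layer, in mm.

S_c ≈ 168 mm

Mid-depth of clay below the ground surface: z = 3.2 + 7.1/2 = 6.75 m.
Total vertical stress at mid-clay: σ_v = 18.1×3.2 + 18×3.55 = 121.82 kPa.
Pore pressure: u = 9.81×(6.75 − 0.37) = 62.588 kPa.
Initial effective stress: σ'_0 = σ_v − u = 121.82 − 62.588 = 59.232 kPa.
Stress increase at mid-clay by the 2:1 spreading method:
Δσ = qB/(B+z) = 84.7×2.4/(2.4+6.75) = 22.216 kPa
Final effective stress: σ'_f = σ'_0 + Δσ = 59.232 + 22.216 = 81.448 kPa.
Normally consolidated clay, so the full stress increment lies on the virgin compression line:
S_c = C_c·H/(1+e₀)·log₁₀(σ'_f/σ'_0) = 0.39×7.1/(1+1.28)×log₁₀(81.448/59.232)
    = 1.2145 × 0.13832 = 0.168 m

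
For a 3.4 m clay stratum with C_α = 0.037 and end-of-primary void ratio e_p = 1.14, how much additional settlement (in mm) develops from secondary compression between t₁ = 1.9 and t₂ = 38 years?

Secondary compression: S_s = C_α·H/(1+e_p)·log₁₀(t₂/t₁)
S_s = 0.037×3.4/(1+1.14)×log₁₀(38/1.9)
    = 0.05879 × 1.301 = 0.07648 m

S_s ≈ 76.5 mm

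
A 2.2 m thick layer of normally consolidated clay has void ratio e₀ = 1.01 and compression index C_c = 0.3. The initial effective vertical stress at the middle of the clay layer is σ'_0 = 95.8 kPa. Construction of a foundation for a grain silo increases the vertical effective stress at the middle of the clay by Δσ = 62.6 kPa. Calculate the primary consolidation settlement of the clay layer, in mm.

S_c ≈ 71.7 mm

Final effective stress: σ'_f = σ'_0 + Δσ = 95.8 + 62.6 = 158.4 kPa.
Normally consolidated clay, so the full stress increment lies on the virgin compression line:
S_c = C_c·H/(1+e₀)·log₁₀(σ'_f/σ'_0) = 0.3×2.2/(1+1.01)×log₁₀(158.4/95.8)
    = 0.32836 × 0.21839 = 0.07171 m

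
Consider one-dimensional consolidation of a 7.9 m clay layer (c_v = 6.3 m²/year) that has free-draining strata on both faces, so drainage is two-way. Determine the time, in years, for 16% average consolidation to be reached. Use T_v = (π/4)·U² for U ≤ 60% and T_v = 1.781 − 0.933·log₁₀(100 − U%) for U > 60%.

Drainage path length: H_d = H/2 = 3.95 m (double drainage).
U ≤ 60%: T_v = (π/4)·U² = (π/4)×0.16² = 0.020106.
t = T_v·H_d²/c_v = 0.020106×3.95²/6.3 = 0.04979 years.

t ≈ 0.0498 years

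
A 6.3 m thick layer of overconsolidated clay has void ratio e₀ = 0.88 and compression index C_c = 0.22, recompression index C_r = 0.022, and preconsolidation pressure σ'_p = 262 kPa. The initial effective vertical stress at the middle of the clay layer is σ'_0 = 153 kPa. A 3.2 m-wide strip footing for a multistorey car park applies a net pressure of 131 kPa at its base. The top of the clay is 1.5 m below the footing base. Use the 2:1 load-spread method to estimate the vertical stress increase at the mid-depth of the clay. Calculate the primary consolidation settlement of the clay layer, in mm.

Mid-depth of clay below the footing base: z = 1.5 + 6.3/2 = 4.65 m.
Stress increase at mid-clay by the 2:1 spreading method:
Δσ = qB/(B+z) = 131×3.2/(3.2+4.65) = 53.401 kPa
Final effective stress: σ'_f = 153 + 53.401 = 206.4 kPa.
σ'_f = 206.4 ≤ σ'_p = 262 kPa, so the clay remains overconsolidated and only the recompression index applies:
S_c = C_r·H/(1+e₀)·log₁₀(σ'_f/σ'_0) = 0.022×6.3/1.88×log₁₀(206.4/153)
    = 0.073724 × 0.13002 = 0.009586 m

S_c ≈ 9.59 mm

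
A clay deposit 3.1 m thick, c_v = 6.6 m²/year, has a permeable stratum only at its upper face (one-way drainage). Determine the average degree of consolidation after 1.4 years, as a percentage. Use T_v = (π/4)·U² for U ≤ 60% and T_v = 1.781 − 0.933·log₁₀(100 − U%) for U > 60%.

Drainage path length: H_d = H = 3.1 m (single drainage).
T_v = c_v·t/H_d² = 6.6×1.4/3.1² = 0.9615.
T_v = 0.9615 corresponds to the U > 60% branch:
U = 1 − 10^((1.781 − T_v)/0.933)/100 = 0.9244

U ≈ 92.4 %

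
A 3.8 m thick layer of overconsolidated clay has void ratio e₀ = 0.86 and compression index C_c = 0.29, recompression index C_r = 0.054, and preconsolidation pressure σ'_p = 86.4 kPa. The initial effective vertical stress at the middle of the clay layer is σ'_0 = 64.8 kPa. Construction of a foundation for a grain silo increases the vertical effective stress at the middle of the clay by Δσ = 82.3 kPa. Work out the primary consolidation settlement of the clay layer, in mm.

Final effective stress: σ'_f = 64.8 + 82.3 = 147.1 kPa.
σ'_f = 147.1 > σ'_p = 86.4 kPa, so the stress path crosses the preconsolidation pressure — recompression up to σ'_p, then virgin compression beyond:
S_c = H/(1+e₀)·[C_r·log₁₀(σ'_p/σ'_0) + C_c·log₁₀(σ'_f/σ'_p)]
    = 3.8/1.86 × [0.054×log₁₀(86.4/64.8) + 0.29×log₁₀(147.1/86.4)]
    = 2.043 × [0.0067467 + 0.067019] = 0.1507 m

S_c ≈ 151 mm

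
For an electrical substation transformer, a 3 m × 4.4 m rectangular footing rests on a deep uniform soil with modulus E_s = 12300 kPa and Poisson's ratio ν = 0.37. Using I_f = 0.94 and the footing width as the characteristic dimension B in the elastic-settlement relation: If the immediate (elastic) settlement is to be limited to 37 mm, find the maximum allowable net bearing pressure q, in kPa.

q ≈ 187 kPa

S_e = q·B·(1−ν²)/E_s · I_f  ⇒  q = S_e·E_s / (B·(1−ν²)·I_f).
q = 0.037 × 12300 / (3 × 0.8631 × 0.94) = 187 kPa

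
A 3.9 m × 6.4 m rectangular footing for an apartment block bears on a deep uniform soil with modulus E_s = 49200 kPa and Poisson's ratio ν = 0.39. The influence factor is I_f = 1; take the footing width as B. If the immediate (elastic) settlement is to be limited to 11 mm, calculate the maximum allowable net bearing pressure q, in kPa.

q ≈ 164 kPa

S_e = q·B·(1−ν²)/E_s · I_f  ⇒  q = S_e·E_s / (B·(1−ν²)·I_f).
q = 0.011 × 49200 / (3.9 × 0.8479 × 1) = 163.7 kPa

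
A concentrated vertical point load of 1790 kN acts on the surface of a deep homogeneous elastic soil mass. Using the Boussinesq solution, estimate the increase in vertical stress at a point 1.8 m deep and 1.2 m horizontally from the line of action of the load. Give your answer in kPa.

Δσ_z ≈ 105 kPa

Boussinesq vertical stress below a point load on an elastic half-space:
Δσ_z = 3P/(2πz²) · [1 + (r/z)²]^(−5/2)
r/z = 1.2/1.8 = 0.66667; [1+(r/z)²]^(−5/2) = 0.39879.
Δσ_z = 3×1790/(2π×1.8²) × 0.39879 = 263.78 × 0.39879 = 105.2 kPa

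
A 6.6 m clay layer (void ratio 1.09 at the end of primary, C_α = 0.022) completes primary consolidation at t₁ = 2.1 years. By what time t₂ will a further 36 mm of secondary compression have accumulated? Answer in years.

t₂ ≈ 6.92 years

S_s = C_α·H/(1+e_p)·log₁₀(t₂/t₁) ⇒ log₁₀(t₂/t₁) = S_s·(1+e_p)/(C_α·H).
log₁₀(t₂/t₁) = 0.036 × (1+1.09) / (0.022×6.6) = 0.5182
t₂ = t₁ × 10^0.5182 = 2.1 × 3.297 = 6.925 years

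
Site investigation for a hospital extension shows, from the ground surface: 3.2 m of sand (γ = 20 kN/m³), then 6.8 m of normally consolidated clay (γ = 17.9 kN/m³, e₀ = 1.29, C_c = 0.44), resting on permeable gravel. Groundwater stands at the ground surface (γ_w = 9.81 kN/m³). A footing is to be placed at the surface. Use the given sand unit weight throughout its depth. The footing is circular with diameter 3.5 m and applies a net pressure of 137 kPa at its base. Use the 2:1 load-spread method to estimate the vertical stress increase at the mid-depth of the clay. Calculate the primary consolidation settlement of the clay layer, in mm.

Mid-depth of clay below the ground surface: z = 3.2 + 6.8/2 = 6.6 m.
Total vertical stress at mid-clay: σ_v = 20×3.2 + 17.9×3.4 = 124.86 kPa.
Pore pressure: u = 9.81×(6.6 − 0) = 64.746 kPa.
Initial effective stress: σ'_0 = σ_v − u = 124.86 − 64.746 = 60.114 kPa.
Stress increase at mid-clay by the 2:1 spreading method:
Δσ ≈ qD²/(D+z)² = 137×3.5²/(3.5+6.6)² = 16.452 kPa
Final effective stress: σ'_f = σ'_0 + Δσ = 60.114 + 16.452 = 76.566 kPa.
Normally consolidated clay, so the full stress increment lies on the virgin compression line:
S_c = C_c·H/(1+e₀)·log₁₀(σ'_f/σ'_0) = 0.44×6.8/(1+1.29)×log₁₀(76.566/60.114)
    = 1.3066 × 0.10506 = 0.1373 m

S_c ≈ 137 mm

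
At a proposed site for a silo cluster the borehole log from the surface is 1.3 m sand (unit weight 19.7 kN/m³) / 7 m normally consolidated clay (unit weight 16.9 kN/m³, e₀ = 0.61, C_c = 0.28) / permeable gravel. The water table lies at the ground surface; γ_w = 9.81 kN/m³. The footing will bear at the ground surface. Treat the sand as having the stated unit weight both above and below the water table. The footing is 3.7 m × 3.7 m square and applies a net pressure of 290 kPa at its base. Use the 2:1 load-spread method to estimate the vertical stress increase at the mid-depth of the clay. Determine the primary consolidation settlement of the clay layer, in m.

S_c ≈ 0.476 m

Mid-depth of clay below the ground surface: z = 1.3 + 7/2 = 4.8 m.
Total vertical stress at mid-clay: σ_v = 19.7×1.3 + 16.9×3.5 = 84.76 kPa.
Pore pressure: u = 9.81×(4.8 − 0) = 47.088 kPa.
Initial effective stress: σ'_0 = σ_v − u = 84.76 − 47.088 = 37.672 kPa.
Stress increase at mid-clay by the 2:1 spreading method:
Δσ = qBL/((B+z)(L+z)) = 290×3.7×3.7/((3.7+4.8)(3.7+4.8)) = 54.949 kPa
Final effective stress: σ'_f = σ'_0 + Δσ = 37.672 + 54.949 = 92.621 kPa.
Normally consolidated clay, so the full stress increment lies on the virgin compression line:
S_c = C_c·H/(1+e₀)·log₁₀(σ'_f/σ'_0) = 0.28×7/(1+0.61)×log₁₀(92.621/37.672)
    = 1.2174 × 0.39069 = 0.4756 m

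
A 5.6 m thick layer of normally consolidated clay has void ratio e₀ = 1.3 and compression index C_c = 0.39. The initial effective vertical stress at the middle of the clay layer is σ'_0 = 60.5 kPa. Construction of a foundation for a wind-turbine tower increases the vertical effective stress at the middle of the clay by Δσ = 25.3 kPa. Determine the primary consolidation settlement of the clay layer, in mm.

S_c ≈ 144 mm

Final effective stress: σ'_f = σ'_0 + Δσ = 60.5 + 25.3 = 85.8 kPa.
Normally consolidated clay, so the full stress increment lies on the virgin compression line:
S_c = C_c·H/(1+e₀)·log₁₀(σ'_f/σ'_0) = 0.39×5.6/(1+1.3)×log₁₀(85.8/60.5)
    = 0.94957 × 0.15173 = 0.1441 m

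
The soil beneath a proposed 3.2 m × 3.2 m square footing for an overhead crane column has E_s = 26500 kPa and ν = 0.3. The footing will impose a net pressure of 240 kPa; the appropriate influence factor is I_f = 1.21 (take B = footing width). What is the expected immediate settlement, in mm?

S_e ≈ 31.9 mm

Immediate (elastic) settlement: S_e = q·B·(1−ν²)/E_s · I_f.
S_e = 240 × 3.2 × (1 − 0.3²) / 26500 × 1.21
    = 240 × 3.2 × 0.91 / 26500 × 1.21
    = 0.03191 m = 31.91 mm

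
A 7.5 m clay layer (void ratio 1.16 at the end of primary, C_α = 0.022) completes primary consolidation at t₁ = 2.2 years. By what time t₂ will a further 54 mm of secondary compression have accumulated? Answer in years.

S_s = C_α·H/(1+e_p)·log₁₀(t₂/t₁) ⇒ log₁₀(t₂/t₁) = S_s·(1+e_p)/(C_α·H).
log₁₀(t₂/t₁) = 0.054 × (1+1.16) / (0.022×7.5) = 0.7069
t₂ = t₁ × 10^0.7069 = 2.2 × 5.092 = 11.2 years

t₂ ≈ 11.2 years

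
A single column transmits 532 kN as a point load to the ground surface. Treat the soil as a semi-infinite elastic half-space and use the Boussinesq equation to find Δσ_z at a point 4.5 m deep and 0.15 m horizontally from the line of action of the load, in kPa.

Δσ_z ≈ 12.5 kPa

Boussinesq vertical stress below a point load on an elastic half-space:
Δσ_z = 3P/(2πz²) · [1 + (r/z)²]^(−5/2)
r/z = 0.15/4.5 = 0.033333; [1+(r/z)²]^(−5/2) = 0.99723.
Δσ_z = 3×532/(2π×4.5²) × 0.99723 = 12.544 × 0.99723 = 12.51 kPa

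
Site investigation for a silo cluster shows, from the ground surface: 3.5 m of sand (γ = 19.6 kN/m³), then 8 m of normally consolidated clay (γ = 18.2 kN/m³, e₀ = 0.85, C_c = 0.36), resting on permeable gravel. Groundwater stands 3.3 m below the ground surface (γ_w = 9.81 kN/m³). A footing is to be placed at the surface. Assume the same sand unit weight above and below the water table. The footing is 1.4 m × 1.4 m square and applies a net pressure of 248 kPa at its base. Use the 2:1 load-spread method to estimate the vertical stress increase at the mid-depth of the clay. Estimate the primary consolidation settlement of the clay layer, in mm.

S_c ≈ 40.2 mm

Mid-depth of clay below the ground surface: z = 3.5 + 8/2 = 7.5 m.
Total vertical stress at mid-clay: σ_v = 19.6×3.5 + 18.2×4 = 141.4 kPa.
Pore pressure: u = 9.81×(7.5 − 3.3) = 41.202 kPa.
Initial effective stress: σ'_0 = σ_v − u = 141.4 − 41.202 = 100.2 kPa.
Stress increase at mid-clay by the 2:1 spreading method:
Δσ = qBL/((B+z)(L+z)) = 248×1.4×1.4/((1.4+7.5)(1.4+7.5)) = 6.1366 kPa
Final effective stress: σ'_f = σ'_0 + Δσ = 100.2 + 6.1366 = 106.34 kPa.
Normally consolidated clay, so the full stress increment lies on the virgin compression line:
S_c = C_c·H/(1+e₀)·log₁₀(σ'_f/σ'_0) = 0.36×8/(1+0.85)×log₁₀(106.34/100.2)
    = 1.5568 × 0.025829 = 0.04021 m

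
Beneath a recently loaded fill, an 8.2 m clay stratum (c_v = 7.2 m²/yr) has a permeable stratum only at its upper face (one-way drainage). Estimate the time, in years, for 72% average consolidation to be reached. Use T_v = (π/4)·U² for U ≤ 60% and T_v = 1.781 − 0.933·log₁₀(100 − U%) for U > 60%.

t ≈ 4.02 years

Drainage path length: H_d = H = 8.2 m (single drainage).
U > 60%: T_v = 1.781 − 0.933·log₁₀(100 − 72) = 0.4308.
t = T_v·H_d²/c_v = 0.4308×8.2²/7.2 = 4.023 years.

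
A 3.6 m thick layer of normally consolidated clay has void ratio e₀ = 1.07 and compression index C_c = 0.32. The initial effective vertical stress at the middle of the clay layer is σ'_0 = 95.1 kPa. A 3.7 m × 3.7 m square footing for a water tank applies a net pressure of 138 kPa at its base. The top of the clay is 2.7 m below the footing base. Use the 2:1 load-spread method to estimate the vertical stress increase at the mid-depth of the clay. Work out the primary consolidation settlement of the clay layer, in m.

S_c ≈ 0.0626 m

Mid-depth of clay below the footing base: z = 2.7 + 3.6/2 = 4.5 m.
Stress increase at mid-clay by the 2:1 spreading method:
Δσ = qBL/((B+z)(L+z)) = 138×3.7×3.7/((3.7+4.5)(3.7+4.5)) = 28.097 kPa
Final effective stress: σ'_f = σ'_0 + Δσ = 95.1 + 28.097 = 123.2 kPa.
Normally consolidated clay, so the full stress increment lies on the virgin compression line:
S_c = C_c·H/(1+e₀)·log₁₀(σ'_f/σ'_0) = 0.32×3.6/(1+1.07)×log₁₀(123.2/95.1)
    = 0.55652 × 0.11243 = 0.06257 m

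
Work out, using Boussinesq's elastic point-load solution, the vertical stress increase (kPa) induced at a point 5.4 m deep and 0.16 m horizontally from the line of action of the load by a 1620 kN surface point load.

Δσ_z ≈ 26.5 kPa

Boussinesq vertical stress below a point load on an elastic half-space:
Δσ_z = 3P/(2πz²) · [1 + (r/z)²]^(−5/2)
r/z = 0.16/5.4 = 0.02963; [1+(r/z)²]^(−5/2) = 0.99781.
Δσ_z = 3×1620/(2π×5.4²) × 0.99781 = 26.526 × 0.99781 = 26.47 kPa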